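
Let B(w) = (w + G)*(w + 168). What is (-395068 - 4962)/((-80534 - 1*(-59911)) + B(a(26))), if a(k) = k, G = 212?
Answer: -400030/25549 ≈ -15.657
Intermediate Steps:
B(w) = (168 + w)*(212 + w) (B(w) = (w + 212)*(w + 168) = (212 + w)*(168 + w) = (168 + w)*(212 + w))
(-395068 - 4962)/((-80534 - 1*(-59911)) + B(a(26))) = (-395068 - 4962)/((-80534 - 1*(-59911)) + (35616 + 26**2 + 380*26)) = -400030/((-80534 + 59911) + (35616 + 676 + 9880)) = -400030/(-20623 + 46172) = -400030/25549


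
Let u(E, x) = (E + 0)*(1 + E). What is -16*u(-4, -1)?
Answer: -192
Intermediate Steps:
u(E, x) = E*(1 + E)
-16*u(-4, -1) = -(-64)*(1 - 4) = -(-64)*(-3) = -16*12 = -192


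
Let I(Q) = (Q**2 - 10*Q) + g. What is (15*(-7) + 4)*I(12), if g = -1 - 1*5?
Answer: -1818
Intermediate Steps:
g = -6 (g = -1 - 5 = -6)
I(Q) = -6 + Q**2 - 10*Q (I(Q) = (Q**2 - 10*Q) - 6 = -6 + Q**2 - 10*Q)
(15*(-7) + 4)*I(12) = (15*(-7) + 4)*(-6 + 12**2 - 10*12) = (-105 + 4)*(-6 + 144 - 120) = -101*18 = -1818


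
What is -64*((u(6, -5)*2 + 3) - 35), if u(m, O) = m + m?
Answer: 512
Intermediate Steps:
u(m, O) = 2*m
-64*((u(6, -5)*2 + 3) - 35) = -64*(((2*6)*2 + 3) - 35) = -64*((12*2 + 3) - 35) = -64*((24 + 3) - 35) = -64*(27 - 35) = -64*(-8) = 512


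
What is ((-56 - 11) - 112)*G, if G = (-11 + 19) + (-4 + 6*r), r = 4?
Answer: -5012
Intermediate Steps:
G = 28 (G = (-11 + 19) + (-4 + 6*4) = 8 + (-4 + 24) = 8 + 20 = 28)
((-56 - 11) - 112)*G = ((-56 - 11) - 112)*28 = (-67 - 112)*28 = -179*28 = -5012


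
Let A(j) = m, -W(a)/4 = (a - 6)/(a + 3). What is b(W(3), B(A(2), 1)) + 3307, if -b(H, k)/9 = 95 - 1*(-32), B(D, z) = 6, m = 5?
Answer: 2164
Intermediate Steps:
W(a) = -4*(-6 + a)/(3 + a) (W(a) = -4*(a - 6)/(a + 3) = -4*(-6 + a)/(3 + a))
A(j) = 5
b(H, k) = -1143 (b(H, k) = -9*(95 - 1*(-32)) = -9*(95 + 32) = -9*127 = -1143)
b(W(3), B(A(2), 1)) + 3307 = -1143 + 3307 = 2164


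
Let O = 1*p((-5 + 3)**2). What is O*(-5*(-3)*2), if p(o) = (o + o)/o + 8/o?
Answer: 120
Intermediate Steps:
p(o) = 2 + 8/o (p(o) = (2*o)/o + 8/o = 2 + 8/o)
O = 4 (O = 1*(2 + 8/((-5 + 3)**2)) = 1*(2 + 8/((-2)**2)) = 1*(2 + 8/4) = 1*(2 + 8*(1/4)) = 1*(2 + 2) = 1*4 = 4)
O*(-5*(-3)*2) = 4*(-5*(-3)*2) = 4*(15*2) = 4*30 = 120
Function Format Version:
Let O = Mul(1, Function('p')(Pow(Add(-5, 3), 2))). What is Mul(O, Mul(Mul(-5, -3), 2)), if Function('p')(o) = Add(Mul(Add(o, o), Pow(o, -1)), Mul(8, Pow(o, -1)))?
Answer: 120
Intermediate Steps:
Function('p')(o) = Add(2, Mul(8, Pow(o, -1))) (Function('p')(o) = Add(Mul(Mul(2, o), Pow(o, -1)), Mul(8, Pow(o, -1))) = Add(2, Mul(8, Pow(o, -1))))
O = 4 (O = Mul(1, Add(2, Mul(8, Pow(Pow(Add(-5, 3), 2), -1)))) = Mul(1, Add(2, Mul(8, Pow(Pow(-2, 2), -1)))) = Mul(1, Add(2, Mul(8, Pow(4, -1)))) = Mul(1, Add(2, Mul(8, Rational(1, 4)))) = Mul(1, Add(2, 2)) = Mul(1, 4) = 4)
Mul(O, Mul(Mul(-5, -3), 2)) = Mul(4, Mul(Mul(-5, -3), 2)) = Mul(4, Mul(15, 2)) = Mul(4, 30) = 120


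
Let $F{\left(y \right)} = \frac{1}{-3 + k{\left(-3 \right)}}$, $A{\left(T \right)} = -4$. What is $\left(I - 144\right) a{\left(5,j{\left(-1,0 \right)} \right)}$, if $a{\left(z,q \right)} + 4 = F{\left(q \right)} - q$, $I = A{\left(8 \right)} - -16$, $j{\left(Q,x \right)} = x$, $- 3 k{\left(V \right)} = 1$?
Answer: $\frac{2838}{5} \approx 567.6$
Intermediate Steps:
$k{\left(V \right)} = - \frac{1}{3}$ ($k{\left(V \right)} = \left(- \frac{1}{3}\right) 1 = - \frac{1}{3}$)
$F{\left(y \right)} = - \frac{3}{10}$ ($F{\left(y \right)} = \frac{1}{-3 - \frac{1}{3}} = \frac{1}{- \frac{10}{3}} = - \frac{3}{10}$)
$I = 12$ ($I = -4 - -16 = -4 + 16 = 12$)
$a{\left(z,q \right)} = - \frac{43}{10} - q$ ($a{\left(z,q \right)} = -4 - \left(\frac{3}{10} + q\right) = - \frac{43}{10} - q$)
$\left(I - 144\right) a{\left(5,j{\left(-1,0 \right)} \right)} = \left(12 - 144\right) \left(- \frac{43}{10} - 0\right) = - 132 \left(- \frac{43}{10} + 0\right) = \left(-132\right) \left(- \frac{43}{10}\right) = \frac{2838}{5}$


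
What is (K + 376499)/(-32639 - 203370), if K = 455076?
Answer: -831575/236009 ≈ -3.5235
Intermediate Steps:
(K + 376499)/(-32639 - 203370) = (455076 + 376499)/(-32639 - 203370) = 831575/(-236009) = 831575*(-1/236009) = -831575/236009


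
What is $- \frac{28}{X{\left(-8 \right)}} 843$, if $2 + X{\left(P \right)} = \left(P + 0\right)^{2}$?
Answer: $- \frac{11802}{31} \approx -380.71$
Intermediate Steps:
$X{\left(P \right)} = -2 + P^{2}$ ($X{\left(P \right)} = -2 + \left(P + 0\right)^{2} = -2 + P^{2}$)
$- \frac{28}{X{\left(-8 \right)}} 843 = - \frac{28}{-2 + \left(-8\right)^{2}} \cdot 843 = - \frac{28}{-2 + 64} \cdot 843 = - \frac{28}{62} \cdot 843 = \left(-28\right) \frac{1}{62} \cdot 843 = \left(- \frac{14}{31}\right) 843 = - \frac{11802}{31}$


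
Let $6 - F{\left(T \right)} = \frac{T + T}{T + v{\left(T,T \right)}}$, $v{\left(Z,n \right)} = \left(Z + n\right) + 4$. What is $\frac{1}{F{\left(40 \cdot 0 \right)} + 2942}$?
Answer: $\frac{1}{2948} \approx 0.00033921$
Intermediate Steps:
$v{\left(Z,n \right)} = 4 + Z + n$
$F{\left(T \right)} = 6 - \frac{2 T}{4 + 3 T}$ ($F{\left(T \right)} = 6 - \frac{T + T}{T + \left(4 + T + T\right)} = 6 - \frac{2 T}{T + \left(4 + 2 T\right)} = 6 - \frac{2 T}{4 + 3 T}$)
$\frac{1}{F{\left(40 \cdot 0 \right)} + 2942} = \frac{1}{\frac{8 \left(3 + 2 \cdot 40 \cdot 0\right)}{4 + 3 \cdot 40 \cdot 0} + 2942} = \frac{1}{\frac{8 \left(3 + 2 \cdot 0\right)}{4 + 3 \cdot 0} + 2942} = \frac{1}{\frac{8 \left(3 + 0\right)}{4 + 0} + 2942} = \frac{1}{8 \cdot \frac{1}{4} \cdot 3 + 2942} = \frac{1}{6 + 2942} = \frac{1}{2948}$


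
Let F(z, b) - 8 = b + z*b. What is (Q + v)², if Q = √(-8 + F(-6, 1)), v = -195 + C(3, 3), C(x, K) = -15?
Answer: (210 - I*√5)² ≈ 44095.0 - 939.1*I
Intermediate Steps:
v = -210 (v = -195 - 15 = -210)
F(z, b) = 8 + b + b*z (F(z, b) = 8 + (b + z*b) = 8 + (b + b*z) = 8 + b + b*z)
Q = I*√5 (Q = √(-8 + (8 + 1 + 1*(-6))) = √(-8 + (8 + 1 - 6)) = √(-8 + 3) = √(-5) = I*√5 ≈ 2.2361*I)
(Q + v)² = (I*√5 - 210)² = (-210 + I*√5)²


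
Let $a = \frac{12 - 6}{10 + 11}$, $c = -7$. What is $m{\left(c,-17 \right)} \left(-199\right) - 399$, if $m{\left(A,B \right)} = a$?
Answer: $- \frac{3191}{7} \approx -455.86$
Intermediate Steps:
$a = \frac{2}{7}$ ($a = \frac{6}{21} = 6 \cdot \frac{1}{21} = \frac{2}{7} \approx 0.28571$)
$m{\left(A,B \right)} = \frac{2}{7}$
$m{\left(c,-17 \right)} \left(-199\right) - 399 = \frac{2}{7} \left(-199\right) - 399 = - \frac{398}{7} - 399 = - \frac{3191}{7}$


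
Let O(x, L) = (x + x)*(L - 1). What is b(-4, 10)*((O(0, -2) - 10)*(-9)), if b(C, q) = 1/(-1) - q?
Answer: -990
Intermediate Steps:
b(C, q) = -1 - q
O(x, L) = 2*x*(-1 + L) (O(x, L) = (2*x)*(-1 + L) = 2*x*(-1 + L))
b(-4, 10)*((O(0, -2) - 10)*(-9)) = (-1 - 1*10)*((2*0*(-1 - 2) - 10)*(-9)) = (-1 - 10)*((2*0*(-3) - 10)*(-9)) = -11*(0 - 10)*(-9) = -(-110)*(-9) = -11*90 = -990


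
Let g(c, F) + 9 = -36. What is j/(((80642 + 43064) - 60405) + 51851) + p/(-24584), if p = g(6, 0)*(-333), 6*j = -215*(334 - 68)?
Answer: -734954705/1061586288 ≈ -0.69232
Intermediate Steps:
g(c, F) = -45 (g(c, F) = -9 - 36 = -45)
j = -28595/3 (j = (-215*(334 - 68))/6 = (-215*266)/6 = (1/6)*(-57190) = -28595/3 ≈ -9531.7)
p = 14985 (p = -45*(-333) = 14985)
j/(((80642 + 43064) - 60405) + 51851) + p/(-24584) = -28595/(3*(((80642 + 43064) - 60405) + 51851)) + 14985/(-24584) = -28595/(3*((123706 - 60405) + 51851)) + 14985*(-1/24584) = -28595/(3*(63301 + 51851)) - 14985/24584 = -28595/3/115152 - 14985/24584 = -28595/3*1/115152 - 14985/24584 = -28595/345456 - 14985/24584 = -734954705/1061586288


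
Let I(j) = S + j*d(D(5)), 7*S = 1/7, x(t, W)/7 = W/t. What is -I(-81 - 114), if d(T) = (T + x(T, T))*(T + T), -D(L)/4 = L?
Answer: 4968599/49 ≈ 1.0140e+5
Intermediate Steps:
x(t, W) = 7*W/t (x(t, W) = 7*(W/t) = 7*W/t)
D(L) = -4*L
S = 1/49 (S = (1/7)/7 = (1*(⅐))/7 = (⅐)*(⅐) = 1/49 ≈ 0.020408)
d(T) = 2*T*(7 + T) (d(T) = (T + 7*T/T)*(T + T) = (T + 7)*(2*T) = (7 + T)*(2*T) = 2*T*(7 + T))
I(j) = 1/49 + 520*j (I(j) = 1/49 + j*(2*(-4*5)*(7 - 4*5)) = 1/49 + j*(2*(-20)*(7 - 20)) = 1/49 + j*(2*(-20)*(-13)) = 1/49 + j*520 = 1/49 + 520*j)
-I(-81 - 114) = -(1/49 + 520*(-81 - 114)) = -(1/49 + 520*(-195)) = -(1/49 - 101400) = -1*(-4968599/49) = 4968599/49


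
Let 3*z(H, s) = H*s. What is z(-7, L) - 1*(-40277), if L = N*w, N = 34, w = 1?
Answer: 120593/3 ≈ 40198.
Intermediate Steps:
L = 34 (L = 34*1 = 34)
z(H, s) = H*s/3 (z(H, s) = (H*s)/3 = H*s/3)
z(-7, L) - 1*(-40277) = (⅓)*(-7)*34 - 1*(-40277) = -238/3 + 40277 = 120593/3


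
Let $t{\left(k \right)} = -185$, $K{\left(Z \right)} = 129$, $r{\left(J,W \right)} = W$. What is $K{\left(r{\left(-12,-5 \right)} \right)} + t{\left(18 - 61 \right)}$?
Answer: $-56$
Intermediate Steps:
$K{\left(r{\left(-12,-5 \right)} \right)} + t{\left(18 - 61 \right)} = 129 - 185 = -56$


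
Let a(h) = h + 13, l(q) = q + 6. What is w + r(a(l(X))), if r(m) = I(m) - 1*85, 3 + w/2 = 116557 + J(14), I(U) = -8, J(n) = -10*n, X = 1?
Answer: 232735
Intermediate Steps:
l(q) = 6 + q
a(h) = 13 + h
w = 232828 (w = -6 + 2*(116557 - 10*14) = -6 + 2*(116557 - 140) = -6 + 2*116417 = -6 + 232834 = 232828)
r(m) = -93 (r(m) = -8 - 1*85 = -8 - 85 = -93)
w + r(a(l(X))) = 232828 - 93 = 232735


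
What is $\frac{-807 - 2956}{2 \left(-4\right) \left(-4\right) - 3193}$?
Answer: $\frac{3763}{3161} \approx 1.1904$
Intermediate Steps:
$\frac{-807 - 2956}{2 \left(-4\right) \left(-4\right) - 3193} = - \frac{3763}{\left(-8\right) \left(-4\right) - 3193} = - \frac{3763}{32 - 3193} = - \frac{3763}{-3161} = \left(-3763\right) \left(- \frac{1}{3161}\right) = \frac{3763}{3161}$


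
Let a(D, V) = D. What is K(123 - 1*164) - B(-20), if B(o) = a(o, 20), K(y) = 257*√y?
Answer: 20 + 257*I*√41 ≈ 20.0 + 1645.6*I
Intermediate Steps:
B(o) = o
K(123 - 1*164) - B(-20) = 257*√(123 - 1*164) - 1*(-20) = 257*√(123 - 164) + 20 = 257*√(-41) + 20 = 257*(I*√41) + 20 = 257*I*√41 + 20 = 20 + 257*I*√41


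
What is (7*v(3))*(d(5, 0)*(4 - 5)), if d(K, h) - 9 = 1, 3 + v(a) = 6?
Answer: -210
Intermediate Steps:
v(a) = 3 (v(a) = -3 + 6 = 3)
d(K, h) = 10 (d(K, h) = 9 + 1 = 10)
(7*v(3))*(d(5, 0)*(4 - 5)) = (7*3)*(10*(4 - 5)) = 21*(10*(-1)) = 21*(-10) = -210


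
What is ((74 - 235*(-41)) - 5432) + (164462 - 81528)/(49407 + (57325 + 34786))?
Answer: 302677710/70759 ≈ 4277.6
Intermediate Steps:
((74 - 235*(-41)) - 5432) + (164462 - 81528)/(49407 + (57325 + 34786)) = ((74 + 9635) - 5432) + 82934/(49407 + 92111) = (9709 - 5432) + 82934/141518 = 4277 + 82934*(1/141518) = 4277 + 41467/70759 = 302677710/70759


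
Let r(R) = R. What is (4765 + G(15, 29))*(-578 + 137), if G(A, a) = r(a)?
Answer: -2114154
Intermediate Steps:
G(A, a) = a
(4765 + G(15, 29))*(-578 + 137) = (4765 + 29)*(-578 + 137) = 4794*(-441) = -2114154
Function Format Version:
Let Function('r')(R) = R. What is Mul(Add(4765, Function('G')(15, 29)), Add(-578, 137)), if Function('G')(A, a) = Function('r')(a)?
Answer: -2114154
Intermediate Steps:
Function('G')(A, a) = a
Mul(Add(4765, Function('G')(15, 29)), Add(-578, 137)) = Mul(Add(4765, 29), Add(-578, 137)) = Mul(4794, -441) = -2114154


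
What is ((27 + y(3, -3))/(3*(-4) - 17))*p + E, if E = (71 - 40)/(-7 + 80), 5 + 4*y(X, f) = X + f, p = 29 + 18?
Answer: -349797/8468 ≈ -41.308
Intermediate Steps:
p = 47
y(X, f) = -5/4 + X/4 + f/4 (y(X, f) = -5/4 + (X + f)/4 = -5/4 + (X/4 + f/4) = -5/4 + X/4 + f/4)
E = 31/73 ≈ 0.42466
((27 + y(3, -3))/(3*(-4) - 17))*p + E = ((27 + (-5/4 + (¼)*3 + (¼)*(-3)))/(3*(-4) - 17))*47 + 31/73 = ((27 + (-5/4 + ¾ - ¾))/(-12 - 17))*47 + 31/73 = ((27 - 5/4)/(-29))*47 + 31/73 = ((103/4)*(-1/29))*47 + 31/73 = -103/116*47 + 31/73 = -4841/116 + 31/73 = -349797/8468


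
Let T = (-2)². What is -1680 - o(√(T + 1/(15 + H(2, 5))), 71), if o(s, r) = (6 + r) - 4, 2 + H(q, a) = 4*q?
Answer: -1753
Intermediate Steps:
H(q, a) = -2 + 4*q
T = 4
o(s, r) = 2 + r
-1680 - o(√(T + 1/(15 + H(2, 5))), 71) = -1680 - (2 + 71) = -1680 - 1*73 = -1680 - 73 = -1753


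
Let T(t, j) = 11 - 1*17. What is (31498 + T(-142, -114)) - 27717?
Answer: 3775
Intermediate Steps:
T(t, j) = -6 (T(t, j) = 11 - 17 = -6)
(31498 + T(-142, -114)) - 27717 = (31498 - 6) - 27717 = 31492 - 27717 = 3775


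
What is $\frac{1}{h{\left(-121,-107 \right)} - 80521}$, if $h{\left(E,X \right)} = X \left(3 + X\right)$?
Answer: $- \frac{1}{69393} \approx -1.4411 \cdot 10^{-5}$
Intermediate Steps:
$\frac{1}{h{\left(-121,-107 \right)} - 80521} = \frac{1}{- 107 \left(3 - 107\right) - 80521} = \frac{1}{\left(-107\right) \left(-104\right) - 80521} = \frac{1}{11128 - 80521} = \frac{1}{-69393} = - \frac{1}{69393}$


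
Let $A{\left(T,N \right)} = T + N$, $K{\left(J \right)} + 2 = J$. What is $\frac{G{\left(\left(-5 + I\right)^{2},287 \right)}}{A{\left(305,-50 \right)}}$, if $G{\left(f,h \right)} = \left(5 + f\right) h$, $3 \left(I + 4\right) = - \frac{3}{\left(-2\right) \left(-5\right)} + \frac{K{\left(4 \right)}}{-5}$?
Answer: $\frac{23312723}{229500} \approx 101.58$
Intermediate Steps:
$K{\left(J \right)} = -2 + J$
$I = - \frac{127}{30}$ ($I = -4 + \frac{- \frac{3}{\left(-2\right) \left(-5\right)} + \frac{-2 + 4}{-5}}{3} = -4 + \frac{- \frac{3}{10} + 2 \left(- \frac{1}{5}\right)}{3} = -4 + \frac{\left(-3\right) \frac{1}{10} - \frac{2}{5}}{3} = -4 + \frac{- \frac{3}{10} - \frac{2}{5}}{3} = -4 + \frac{1}{3} \left(- \frac{7}{10}\right) = -4 - \frac{7}{30} = - \frac{127}{30} \approx -4.2333$)
$A{\left(T,N \right)} = N + T$
$G{\left(f,h \right)} = h \left(5 + f\right)$
$\frac{G{\left(\left(-5 + I\right)^{2},287 \right)}}{A{\left(305,-50 \right)}} = \frac{287 \left(5 + \left(-5 - \frac{127}{30}\right)^{2}\right)}{-50 + 305} = \frac{287 \left(5 + \left(- \frac{277}{30}\right)^{2}\right)}{255} = 287 \left(5 + \frac{76729}{900}\right) \frac{1}{255} = 287 \cdot \frac{81229}{900} \cdot \frac{1}{255} = \frac{23312723}{900} \cdot \frac{1}{255} = \frac{23312723}{229500}$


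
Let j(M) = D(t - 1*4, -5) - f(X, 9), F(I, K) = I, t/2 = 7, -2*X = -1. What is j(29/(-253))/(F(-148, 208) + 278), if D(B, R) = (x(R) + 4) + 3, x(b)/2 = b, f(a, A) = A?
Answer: -6/65 ≈ -0.092308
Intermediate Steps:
X = 1/2 (X = -1/2*(-1) = 1/2 ≈ 0.50000)
t = 14 (t = 2*7 = 14)
x(b) = 2*b
D(B, R) = 7 + 2*R (D(B, R) = (2*R + 4) + 3 = (4 + 2*R) + 3 = 7 + 2*R)
j(M) = -12 (j(M) = (7 + 2*(-5)) - 1*9 = (7 - 10) - 9 = -3 - 9 = -12)
j(29/(-253))/(F(-148, 208) + 278) = -12/(-148 + 278) = -12/130 = -12*1/130 = -6/65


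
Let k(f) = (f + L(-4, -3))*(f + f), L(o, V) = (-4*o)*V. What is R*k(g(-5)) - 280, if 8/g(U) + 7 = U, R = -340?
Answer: -201080/9 ≈ -22342.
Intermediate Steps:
g(U) = 8/(-7 + U)
L(o, V) = -4*V*o
k(f) = 2*f*(-48 + f) (k(f) = (f - 4*(-3)*(-4))*(f + f) = (f - 48)*(2*f) = (-48 + f)*(2*f) = 2*f*(-48 + f))
R*k(g(-5)) - 280 = -680*8/(-7 - 5)*(-48 + 8/(-7 - 5)) - 280 = -680*8/(-12)*(-48 + 8/(-12)) - 280 = -680*8*(-1/12)*(-48 + 8*(-1/12)) - 280 = -680*(-2)*(-48 - ⅔)/3 - 280 = -680*(-2)*(-146)/(3*3) - 280 = -340*584/9 - 280 = -198560/9 - 280 = -201080/9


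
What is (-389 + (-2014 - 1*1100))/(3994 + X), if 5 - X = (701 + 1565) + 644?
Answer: -3503/1089 ≈ -3.2167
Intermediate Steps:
X = -2905 (X = 5 - ((701 + 1565) + 644) = 5 - (2266 + 644) = 5 - 1*2910 = 5 - 2910 = -2905)
(-389 + (-2014 - 1*1100))/(3994 + X) = (-389 + (-2014 - 1*1100))/(3994 - 2905) = (-389 + (-2014 - 1100))/1089 = (-389 - 3114)*(1/1089) = -3503*1/1089 = -3503/1089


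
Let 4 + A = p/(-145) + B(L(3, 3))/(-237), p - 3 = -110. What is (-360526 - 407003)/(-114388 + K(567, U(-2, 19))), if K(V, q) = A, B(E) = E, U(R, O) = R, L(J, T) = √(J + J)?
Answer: 34562017597567450095/5151066360535567897 - 1274846480775*√6/5151066360535567897 ≈ 6.7097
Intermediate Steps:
L(J, T) = √2*√J (L(J, T) = √(2*J) = √2*√J)
p = -107 (p = 3 - 110 = -107)
A = -473/145 - √6/237 (A = -4 + (-107/(-145) + (√2*√3)/(-237)) = -4 + (-107*(-1/145) + √6*(-1/237)) = -4 + (107/145 - √6/237) = -473/145 - √6/237 ≈ -3.2724)
K(V, q) = -473/145 - √6/237
(-360526 - 407003)/(-114388 + K(567, U(-2, 19))) = (-360526 - 407003)/(-114388 + (-473/145 - √6/237)) = -767529/(-16586733/145 - √6/237)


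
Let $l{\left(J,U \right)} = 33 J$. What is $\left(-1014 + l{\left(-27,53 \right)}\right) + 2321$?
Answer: $416$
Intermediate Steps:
$\left(-1014 + l{\left(-27,53 \right)}\right) + 2321 = \left(-1014 + 33 \left(-27\right)\right) + 2321 = \left(-1014 - 891\right) + 2321 = -1905 + 2321 = 416$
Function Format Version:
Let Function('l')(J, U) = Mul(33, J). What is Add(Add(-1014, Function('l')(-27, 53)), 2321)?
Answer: 416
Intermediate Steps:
Add(Add(-1014, Function('l')(-27, 53)), 2321) = Add(Add(-1014, Mul(33, -27)), 2321) = Add(Add(-1014, -891), 2321) = Add(-1905, 2321) = 416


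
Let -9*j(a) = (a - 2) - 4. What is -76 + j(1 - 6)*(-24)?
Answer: -316/3 ≈ -105.33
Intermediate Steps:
j(a) = ⅔ - a/9 (j(a) = -((a - 2) - 4)/9 = -((-2 + a) - 4)/9 = -(-6 + a)/9 = ⅔ - a/9)
-76 + j(1 - 6)*(-24) = -76 + (⅔ - (1 - 6)/9)*(-24) = -76 + (⅔ - ⅑*(-5))*(-24) = -76 + (⅔ + 5/9)*(-24) = -76 + (11/9)*(-24) = -76 - 88/3 = -316/3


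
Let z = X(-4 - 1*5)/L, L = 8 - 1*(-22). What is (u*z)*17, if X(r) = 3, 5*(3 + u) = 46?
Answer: 527/50 ≈ 10.540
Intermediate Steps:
u = 31/5 (u = -3 + (⅕)*46 = -3 + 46/5 = 31/5 ≈ 6.2000)
L = 30 (L = 8 + 22 = 30)
z = ⅒ (z = 3/30 = 3*(1/30) = ⅒ ≈ 0.10000)
(u*z)*17 = ((31/5)*(⅒))*17 = (31/50)*17 = 527/50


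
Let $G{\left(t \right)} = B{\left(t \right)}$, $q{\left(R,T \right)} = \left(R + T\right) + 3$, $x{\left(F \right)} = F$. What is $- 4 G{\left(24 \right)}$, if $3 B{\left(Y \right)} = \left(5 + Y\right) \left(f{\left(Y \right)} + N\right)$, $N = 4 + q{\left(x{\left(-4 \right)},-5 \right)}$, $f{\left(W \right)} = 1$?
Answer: $\frac{116}{3} \approx 38.667$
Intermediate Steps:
$q{\left(R,T \right)} = 3 + R + T$
$N = -2$ ($N = 4 - 6 = -2$)
$B{\left(Y \right)} = - \frac{5}{3} - \frac{Y}{3}$ ($B{\left(Y \right)} = \frac{\left(5 + Y\right) \left(1 - 2\right)}{3} = \frac{\left(5 + Y\right) \left(-1\right)}{3} = \frac{-5 - Y}{3} = - \frac{5}{3} - \frac{Y}{3}$)
$G{\left(t \right)} = - \frac{5}{3} - \frac{t}{3}$
$- 4 G{\left(24 \right)} = - 4 \left(- \frac{5}{3} - 8\right) = \left(-4\right) \left(- \frac{29}{3}\right) = \frac{116}{3}$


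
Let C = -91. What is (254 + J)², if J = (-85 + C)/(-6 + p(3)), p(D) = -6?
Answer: 649636/9 ≈ 72182.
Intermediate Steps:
J = 44/3 (J = (-85 - 91)/(-6 - 6) = -176/(-12) = -176*(-1/12) = 44/3 ≈ 14.667)
(254 + J)² = (254 + 44/3)² = (806/3)² = 649636/9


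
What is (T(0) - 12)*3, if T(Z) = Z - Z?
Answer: -36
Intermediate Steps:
T(Z) = 0
(T(0) - 12)*3 = (0 - 12)*3 = -12*3 = -36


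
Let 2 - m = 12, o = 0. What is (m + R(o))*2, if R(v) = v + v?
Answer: -20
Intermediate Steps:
m = -10 (m = 2 - 1*12 = 2 - 12 = -10)
R(v) = 2*v
(m + R(o))*2 = (-10 + 2*0)*2 = (-10 + 0)*2 = -10*2 = -20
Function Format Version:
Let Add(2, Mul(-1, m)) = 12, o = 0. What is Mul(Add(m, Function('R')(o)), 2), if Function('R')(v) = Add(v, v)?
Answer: -20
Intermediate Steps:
m = -10 (m = Add(2, Mul(-1, 12)) = Add(2, -12) = -10)
Function('R')(v) = Mul(2, v)
Mul(Add(m, Function('R')(o)), 2) = Mul(Add(-10, Mul(2, 0)), 2) = Mul(Add(-10, 0), 2) = Mul(-10, 2) = -20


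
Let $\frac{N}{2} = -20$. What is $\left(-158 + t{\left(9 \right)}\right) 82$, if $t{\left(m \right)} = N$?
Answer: $-16236$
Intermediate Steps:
$N = -40$ ($N = 2 \left(-20\right) = -40$)
$t{\left(m \right)} = -40$
$\left(-158 + t{\left(9 \right)}\right) 82 = \left(-158 - 40\right) 82 = \left(-198\right) 82 = -16236$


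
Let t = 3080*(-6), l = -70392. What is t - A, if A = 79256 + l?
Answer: -27344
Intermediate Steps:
t = -18480
A = 8864 (A = 79256 - 70392 = 8864)
t - A = -18480 - 1*8864 = -18480 - 8864 = -27344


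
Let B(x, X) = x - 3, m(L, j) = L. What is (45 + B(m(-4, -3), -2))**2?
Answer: 1444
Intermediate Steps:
B(x, X) = -3 + x
(45 + B(m(-4, -3), -2))**2 = (45 + (-3 - 4))**2 = (45 - 7)**2 = 38**2 = 1444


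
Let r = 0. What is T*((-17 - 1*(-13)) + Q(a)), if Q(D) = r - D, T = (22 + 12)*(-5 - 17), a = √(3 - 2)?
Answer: 3740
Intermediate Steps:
a = 1 (a = √1 = 1)
T = -748 (T = 34*(-22) = -748)
Q(D) = -D (Q(D) = 0 - D = -D)
T*((-17 - 1*(-13)) + Q(a)) = -748*((-17 - 1*(-13)) - 1*1) = -748*((-17 + 13) - 1) = -748*(-4 - 1) = -748*(-5) = 3740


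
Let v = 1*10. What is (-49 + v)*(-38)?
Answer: 1482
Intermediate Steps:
v = 10
(-49 + v)*(-38) = (-49 + 10)*(-38) = -39*(-38) = 1482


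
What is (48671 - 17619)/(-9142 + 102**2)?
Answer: 15526/631 ≈ 24.605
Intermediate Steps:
(48671 - 17619)/(-9142 + 102**2) = 31052/(-9142 + 10404) = 31052/1262 = 31052*(1/1262) = 15526/631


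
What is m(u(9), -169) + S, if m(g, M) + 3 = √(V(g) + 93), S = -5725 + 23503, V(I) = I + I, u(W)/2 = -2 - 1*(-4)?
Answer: 17775 + √101 ≈ 17785.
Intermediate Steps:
u(W) = 4 (u(W) = 2*(-2 - 1*(-4)) = 2*(-2 + 4) = 2*2 = 4)
V(I) = 2*I
S = 17778
m(g, M) = -3 + √(93 + 2*g) (m(g, M) = -3 + √(2*g + 93) = -3 + √(93 + 2*g))
m(u(9), -169) + S = (-3 + √(93 + 2*4)) + 17778 = (-3 + √(93 + 8)) + 17778 = (-3 + √101) + 17778 = 17775 + √101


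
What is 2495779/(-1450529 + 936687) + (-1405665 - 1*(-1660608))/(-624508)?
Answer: -844817186369/160449219868 ≈ -5.2653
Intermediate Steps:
2495779/(-1450529 + 936687) + (-1405665 - 1*(-1660608))/(-624508) = 2495779/(-513842) + (-1405665 + 1660608)*(-1/624508) = 2495779*(-1/513842) + 254943*(-1/624508) = -2495779/513842 - 254943/624508 = -844817186369/160449219868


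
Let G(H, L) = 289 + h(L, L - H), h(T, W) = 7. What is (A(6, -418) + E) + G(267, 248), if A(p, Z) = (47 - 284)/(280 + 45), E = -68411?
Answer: -22137612/325 ≈ -68116.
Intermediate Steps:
A(p, Z) = -237/325
G(H, L) = 296 (G(H, L) = 289 + 7 = 296)
(A(6, -418) + E) + G(267, 248) = (-237/325 - 68411) + 296 = -22233812/325 + 296 = -22137612/325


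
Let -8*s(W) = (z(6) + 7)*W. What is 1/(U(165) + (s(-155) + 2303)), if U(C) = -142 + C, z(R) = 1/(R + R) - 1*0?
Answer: 96/236471 ≈ 0.00040597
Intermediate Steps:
z(R) = 1/(2*R) (z(R) = 1/(2*R) + 0 = 1/(2*R))
s(W) = -85*W/96 (s(W) = -((½)/6 + 7)*W/8 = -((½)*(⅙) + 7)*W/8 = -(1/12 + 7)*W/8 = -85*W/96)
1/(U(165) + (s(-155) + 2303)) = 1/((-142 + 165) + (-85/96*(-155) + 2303)) = 1/(23 + (13175/96 + 2303)) = 1/(23 + 234263/96) = 1/(236471/96) = 96/236471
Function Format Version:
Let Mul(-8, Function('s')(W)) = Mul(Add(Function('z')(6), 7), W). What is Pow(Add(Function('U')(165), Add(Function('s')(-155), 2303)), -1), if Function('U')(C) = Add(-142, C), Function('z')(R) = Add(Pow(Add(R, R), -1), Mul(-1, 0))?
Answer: Rational(96, 236471) ≈ 0.00040597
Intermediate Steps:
Function('z')(R) = Mul(Rational(1, 2), Pow(R, -1)) (Function('z')(R) = Add(Pow(Mul(2, R), -1), 0) = Add(Mul(Rational(1, 2), Pow(R, -1)), 0) = Mul(Rational(1, 2), Pow(R, -1)))
Function('s')(W) = Mul(Rational(-85, 96), W) (Function('s')(W) = Mul(Rational(-1, 8), Mul(Add(Mul(Rational(1, 2), Pow(6, -1)), 7), W)) = Mul(Rational(-1, 8), Mul(Add(Mul(Rational(1, 2), Rational(1, 6)), 7), W)) = Mul(Rational(-1, 8), Mul(Add(Rational(1, 12), 7), W)) = Mul(Rational(-1, 8), Mul(Rational(85, 12), W)) = Mul(Rational(-85, 96), W))
Pow(Add(Function('U')(165), Add(Function('s')(-155), 2303)), -1) = Pow(Add(Add(-142, 165), Add(Mul(Rational(-85, 96), -155), 2303)), -1) = Pow(Add(23, Add(Rational(13175, 96), 2303)), -1) = Pow(Add(23, Rational(234263, 96)), -1) = Pow(Rational(236471, 96), -1) = Rational(96, 236471)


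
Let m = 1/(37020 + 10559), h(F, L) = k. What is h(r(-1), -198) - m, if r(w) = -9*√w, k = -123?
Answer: -5852218/47579 ≈ -123.00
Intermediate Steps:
h(F, L) = -123
m = 1/47579 ≈ 2.1018e-5
h(r(-1), -198) - m = -123 - 1*1/47579 = -123 - 1/47579 = -5852218/47579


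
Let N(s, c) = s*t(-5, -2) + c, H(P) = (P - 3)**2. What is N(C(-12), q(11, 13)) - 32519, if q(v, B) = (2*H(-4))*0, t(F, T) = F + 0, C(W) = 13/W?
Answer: -390163/12 ≈ -32514.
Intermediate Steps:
t(F, T) = F
H(P) = (-3 + P)**2
q(v, B) = 0 (q(v, B) = (2*(-3 - 4)**2)*0 = (2*(-7)**2)*0 = (2*49)*0 = 98*0 = 0)
N(s, c) = c - 5*s (N(s, c) = s*(-5) + c = -5*s + c = c - 5*s)
N(C(-12), q(11, 13)) - 32519 = (0 - 65/(-12)) - 32519 = (0 - 65*(-1)/12) - 32519 = (0 - 5*(-13/12)) - 32519 = (0 + 65/12) - 32519 = 65/12 - 32519 = -390163/12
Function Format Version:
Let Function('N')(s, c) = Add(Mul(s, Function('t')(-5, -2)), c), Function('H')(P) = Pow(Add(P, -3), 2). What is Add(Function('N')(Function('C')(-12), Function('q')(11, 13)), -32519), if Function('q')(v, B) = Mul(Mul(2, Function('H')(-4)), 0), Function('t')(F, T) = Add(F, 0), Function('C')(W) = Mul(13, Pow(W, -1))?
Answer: Rational(-390163, 12) ≈ -32514.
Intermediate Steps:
Function('t')(F, T) = F
Function('H')(P) = Pow(Add(-3, P), 2)
Function('q')(v, B) = 0 (Function('q')(v, B) = Mul(Mul(2, Pow(Add(-3, -4), 2)), 0) = Mul(Mul(2, Pow(-7, 2)), 0) = Mul(Mul(2, 49), 0) = Mul(98, 0) = 0)
Function('N')(s, c) = Add(c, Mul(-5, s)) (Function('N')(s, c) = Add(Mul(s, -5), c) = Add(Mul(-5, s), c) = Add(c, Mul(-5, s)))
Add(Function('N')(Function('C')(-12), Function('q')(11, 13)), -32519) = Add(Add(0, Mul(-5, Mul(13, Pow(-12, -1)))), -32519) = Add(Add(0, Mul(-5, Mul(13, Rational(-1, 12)))), -32519) = Add(Add(0, Mul(-5, Rational(-13, 12))), -32519) = Add(Add(0, Rational(65, 12)), -32519) = Add(Rational(65, 12), -32519) = Rational(-390163, 12)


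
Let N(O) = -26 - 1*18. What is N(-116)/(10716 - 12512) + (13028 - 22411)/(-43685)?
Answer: 4693502/19614565 ≈ 0.23929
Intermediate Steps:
N(O) = -44 (N(O) = -26 - 18 = -44)
N(-116)/(10716 - 12512) + (13028 - 22411)/(-43685) = -44/(10716 - 12512) + (13028 - 22411)/(-43685) = -44/(-1796) - 9383*(-1/43685) = -44*(-1/1796) + 9383/43685 = 11/449 + 9383/43685 = 4693502/19614565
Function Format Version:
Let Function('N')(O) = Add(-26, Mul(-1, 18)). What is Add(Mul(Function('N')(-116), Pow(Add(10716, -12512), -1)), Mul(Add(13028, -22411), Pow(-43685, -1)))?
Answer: Rational(4693502, 19614565) ≈ 0.23929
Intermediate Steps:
Function('N')(O) = -44 (Function('N')(O) = Add(-26, -18) = -44)
Add(Mul(Function('N')(-116), Pow(Add(10716, -12512), -1)), Mul(Add(13028, -22411), Pow(-43685, -1))) = Add(Mul(-44, Pow(Add(10716, -12512), -1)), Mul(Add(13028, -22411), Pow(-43685, -1))) = Add(Mul(-44, Pow(-1796, -1)), Mul(-9383, Rational(-1, 43685))) = Add(Mul(-44, Rational(-1, 1796)), Rational(9383, 43685)) = Add(Rational(11, 449), Rational(9383, 43685)) = Rational(4693502, 19614565)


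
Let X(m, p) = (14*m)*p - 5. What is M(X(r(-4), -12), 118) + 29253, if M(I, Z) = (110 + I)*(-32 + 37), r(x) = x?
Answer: 33138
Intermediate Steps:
X(m, p) = -5 + 14*m*p (X(m, p) = 14*m*p - 5 = -5 + 14*m*p)
M(I, Z) = 550 + 5*I (M(I, Z) = (110 + I)*5 = 550 + 5*I)
M(X(r(-4), -12), 118) + 29253 = (550 + 5*(-5 + 14*(-4)*(-12))) + 29253 = (550 + 5*(-5 + 672)) + 29253 = (550 + 5*667) + 29253 = (550 + 3335) + 29253 = 3885 + 29253 = 33138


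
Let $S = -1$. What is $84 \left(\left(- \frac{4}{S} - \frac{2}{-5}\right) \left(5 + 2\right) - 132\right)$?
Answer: $- \frac{42504}{5} \approx -8500.8$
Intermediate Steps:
$84 \left(\left(- \frac{4}{S} - \frac{2}{-5}\right) \left(5 + 2\right) - 132\right) = 84 \left(\left(- \frac{4}{-1} - \frac{2}{-5}\right) \left(5 + 2\right) - 132\right) = 84 \left(\left(\left(-4\right) \left(-1\right) - - \frac{2}{5}\right) 7 - 132\right) = 84 \left(\left(4 + \frac{2}{5}\right) 7 - 132\right) = 84 \left(\frac{22}{5} \cdot 7 - 132\right) = 84 \left(\frac{154}{5} - 132\right) = 84 \left(- \frac{506}{5}\right) = - \frac{42504}{5}$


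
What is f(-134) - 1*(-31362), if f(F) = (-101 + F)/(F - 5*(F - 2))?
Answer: 17123417/546 ≈ 31362.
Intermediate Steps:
f(F) = (-101 + F)/(10 - 4*F) (f(F) = (-101 + F)/(F - 5*(-2 + F)) = (-101 + F)/(F + (10 - 5*F)) = (-101 + F)/(10 - 4*F))
f(-134) - 1*(-31362) = (101 - 1*(-134))/(2*(-5 + 2*(-134))) - 1*(-31362) = (101 + 134)/(2*(-5 - 268)) + 31362 = (½)*235/(-273) + 31362 = (½)*(-1/273)*235 + 31362 = -235/546 + 31362 = 17123417/546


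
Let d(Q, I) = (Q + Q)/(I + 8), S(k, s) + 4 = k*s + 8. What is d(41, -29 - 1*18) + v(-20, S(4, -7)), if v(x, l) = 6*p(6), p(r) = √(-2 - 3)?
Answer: -82/39 + 6*I*√5 ≈ -2.1026 + 13.416*I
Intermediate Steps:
p(r) = I*√5 (p(r) = √(-5) = I*√5)
S(k, s) = 4 + k*s (S(k, s) = -4 + (k*s + 8) = -4 + (8 + k*s) = 4 + k*s)
v(x, l) = 6*I*√5 (v(x, l) = 6*(I*√5) = 6*I*√5)
d(Q, I) = 2*Q/(8 + I) (d(Q, I) = (2*Q)/(8 + I) = 2*Q/(8 + I))
d(41, -29 - 1*18) + v(-20, S(4, -7)) = 2*41/(8 + (-29 - 1*18)) + 6*I*√5 = 2*41/(8 + (-29 - 18)) + 6*I*√5 = 2*41/(8 - 47) + 6*I*√5 = 2*41/(-39) + 6*I*√5 = 2*41*(-1/39) + 6*I*√5 = -82/39 + 6*I*√5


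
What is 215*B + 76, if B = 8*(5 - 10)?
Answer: -8524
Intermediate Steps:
B = -40 (B = 8*(-5) = -40)
215*B + 76 = 215*(-40) + 76 = -8600 + 76 = -8524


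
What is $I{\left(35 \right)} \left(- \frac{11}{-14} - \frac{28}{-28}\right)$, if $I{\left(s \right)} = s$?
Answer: $\frac{125}{2} \approx 62.5$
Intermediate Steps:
$I{\left(35 \right)} \left(- \frac{11}{-14} - \frac{28}{-28}\right) = 35 \left(- \frac{11}{-14} - \frac{28}{-28}\right) = 35 \left(\left(-11\right) \left(- \frac{1}{14}\right) - -1\right) = 35 \left(\frac{11}{14} + 1\right) = 35 \cdot \frac{25}{14} = \frac{125}{2}$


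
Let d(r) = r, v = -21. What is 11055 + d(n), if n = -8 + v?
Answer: 11026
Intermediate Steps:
n = -29 (n = -8 - 21 = -29)
11055 + d(n) = 11055 - 29 = 11026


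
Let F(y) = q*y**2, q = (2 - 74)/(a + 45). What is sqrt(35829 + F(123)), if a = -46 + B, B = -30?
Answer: 3*sqrt(7577733)/31 ≈ 266.40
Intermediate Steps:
a = -76 (a = -46 - 30 = -76)
q = 72/31 (q = (2 - 74)/(-76 + 45) = -72/(-31) = -72*(-1/31) = 72/31 ≈ 2.3226)
F(y) = 72*y**2/31
sqrt(35829 + F(123)) = sqrt(35829 + (72/31)*123**2) = sqrt(35829 + (72/31)*15129) = sqrt(35829 + 1089288/31) = sqrt(2199987/31) = 3*sqrt(7577733)/31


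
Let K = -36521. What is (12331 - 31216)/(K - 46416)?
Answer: 18885/82937 ≈ 0.22770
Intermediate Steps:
(12331 - 31216)/(K - 46416) = (12331 - 31216)/(-36521 - 46416) = -18885/(-82937) = -18885*(-1/82937) = 18885/82937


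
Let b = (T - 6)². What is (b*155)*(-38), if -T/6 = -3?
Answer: -848160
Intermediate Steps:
T = 18 (T = -6*(-3) = 18)
b = 144 (b = (18 - 6)² = 12² = 144)
(b*155)*(-38) = (144*155)*(-38) = 22320*(-38) = -848160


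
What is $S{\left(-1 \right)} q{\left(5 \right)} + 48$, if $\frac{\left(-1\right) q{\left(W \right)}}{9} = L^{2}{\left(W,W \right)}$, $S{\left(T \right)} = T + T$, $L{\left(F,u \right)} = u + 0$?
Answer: $498$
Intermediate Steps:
$L{\left(F,u \right)} = u$
$S{\left(T \right)} = 2 T$
$q{\left(W \right)} = - 9 W^{2}$
$S{\left(-1 \right)} q{\left(5 \right)} + 48 = 2 \left(-1\right) \left(- 9 \cdot 5^{2}\right) + 48 = - 2 \left(\left(-9\right) 25\right) + 48 = \left(-2\right) \left(-225\right) + 48 = 450 + 48 = 498$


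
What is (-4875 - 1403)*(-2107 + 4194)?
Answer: -13102186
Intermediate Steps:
(-4875 - 1403)*(-2107 + 4194) = -6278*2087 = -13102186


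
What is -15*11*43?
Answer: -7095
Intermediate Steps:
-15*11*43 = -165*43 = -7095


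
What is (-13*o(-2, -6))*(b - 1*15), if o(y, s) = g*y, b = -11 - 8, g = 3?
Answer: -2652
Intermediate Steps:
b = -19
o(y, s) = 3*y
(-13*o(-2, -6))*(b - 1*15) = (-39*(-2))*(-19 - 1*15) = (-13*(-6))*(-19 - 15) = 78*(-34) = -2652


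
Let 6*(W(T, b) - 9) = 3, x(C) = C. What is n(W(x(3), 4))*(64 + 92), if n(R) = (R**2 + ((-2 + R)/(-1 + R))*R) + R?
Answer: 286767/17 ≈ 16869.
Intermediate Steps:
W(T, b) = 19/2 (W(T, b) = 9 + (1/6)*3 = 9 + 1/2 = 19/2)
n(R) = R + R**2 + R*(-2 + R)/(-1 + R) (n(R) = (R**2 + ((-2 + R)/(-1 + R))*R) + R = (R**2 + R*(-2 + R)/(-1 + R)) + R = R + R**2 + R*(-2 + R)/(-1 + R))
n(W(x(3), 4))*(64 + 92) = (19*(-3 + 19/2 + (19/2)**2)/(2*(-1 + 19/2)))*(64 + 92) = (19*(-3 + 19/2 + 361/4)/(2*(17/2)))*156 = ((19/2)*(2/17)*(387/4))*156 = (7353/68)*156 = 286767/17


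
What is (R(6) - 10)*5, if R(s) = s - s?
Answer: -50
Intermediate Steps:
R(s) = 0
(R(6) - 10)*5 = (0 - 10)*5 = -10*5 = -50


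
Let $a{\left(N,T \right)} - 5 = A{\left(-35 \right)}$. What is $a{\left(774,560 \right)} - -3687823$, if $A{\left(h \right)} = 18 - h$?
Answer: $3687881$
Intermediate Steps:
$a{\left(N,T \right)} = 58$ ($a{\left(N,T \right)} = 5 + \left(18 - -35\right) = 5 + \left(18 + 35\right) = 5 + 53 = 58$)
$a{\left(774,560 \right)} - -3687823 = 58 - -3687823 = 58 + 3687823 = 3687881$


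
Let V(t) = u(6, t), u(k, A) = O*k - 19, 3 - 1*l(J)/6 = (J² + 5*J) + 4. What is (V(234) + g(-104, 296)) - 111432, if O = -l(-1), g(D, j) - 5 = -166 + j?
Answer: -111424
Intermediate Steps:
l(J) = -6 - 30*J - 6*J² (l(J) = 18 - 6*((J² + 5*J) + 4) = 18 - 6*(4 + J² + 5*J) = 18 + (-24 - 30*J - 6*J²) = -6 - 30*J - 6*J²)
g(D, j) = -161 + j (g(D, j) = 5 + (-166 + j) = -161 + j)
O = -18 (O = -(-6 - 30*(-1) - 6*(-1)²) = -(-6 + 30 - 6*1) = -(-6 + 30 - 6) = -1*18 = -18)
u(k, A) = -19 - 18*k (u(k, A) = -18*k - 19 = -19 - 18*k)
V(t) = -127 (V(t) = -19 - 18*6 = -19 - 108 = -127)
(V(234) + g(-104, 296)) - 111432 = (-127 + (-161 + 296)) - 111432 = (-127 + 135) - 111432 = 8 - 111432 = -111424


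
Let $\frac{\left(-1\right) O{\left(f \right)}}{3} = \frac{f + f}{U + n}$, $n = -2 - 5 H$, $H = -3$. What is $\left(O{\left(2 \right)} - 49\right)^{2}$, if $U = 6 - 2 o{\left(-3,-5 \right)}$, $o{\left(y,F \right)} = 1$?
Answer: $\frac{714025}{289} \approx 2470.7$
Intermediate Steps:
$n = 13$ ($n = -2 - -15 = -2 + 15 = 13$)
$U = 4$ ($U = 6 - 2 = 4$)
$O{\left(f \right)} = - \frac{6 f}{17}$ ($O{\left(f \right)} = - 3 \frac{f + f}{4 + 13} = - 3 \frac{2 f}{17} = - \frac{6 f}{17}$)
$\left(O{\left(2 \right)} - 49\right)^{2} = \left(\left(- \frac{6}{17}\right) 2 - 49\right)^{2} = \left(- \frac{12}{17} - 49\right)^{2} = \left(- \frac{845}{17}\right)^{2} = \frac{714025}{289}$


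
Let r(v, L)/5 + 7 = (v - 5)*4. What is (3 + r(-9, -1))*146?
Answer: -45552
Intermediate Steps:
r(v, L) = -135 + 20*v (r(v, L) = -35 + 5*((v - 5)*4) = -35 + 5*((-5 + v)*4) = -35 + 5*(-20 + 4*v) = -35 + (-100 + 20*v) = -135 + 20*v)
(3 + r(-9, -1))*146 = (3 + (-135 + 20*(-9)))*146 = (3 + (-135 - 180))*146 = (3 - 315)*146 = -312*146 = -45552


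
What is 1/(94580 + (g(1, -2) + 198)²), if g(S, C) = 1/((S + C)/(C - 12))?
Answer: 1/139524 ≈ 7.1672e-6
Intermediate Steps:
g(S, C) = (-12 + C)/(C + S) (g(S, C) = 1/((C + S)/(-12 + C)) = (-12 + C)/(C + S))
1/(94580 + (g(1, -2) + 198)²) = 1/(94580 + ((-12 - 2)/(-2 + 1) + 198)²) = 1/(94580 + (-14/(-1) + 198)²) = 1/(94580 + (-1*(-14) + 198)²) = 1/(94580 + (14 + 198)²) = 1/(94580 + 212²) = 1/(94580 + 44944) = 1/139524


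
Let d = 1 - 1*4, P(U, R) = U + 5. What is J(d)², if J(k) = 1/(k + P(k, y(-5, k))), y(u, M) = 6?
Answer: 1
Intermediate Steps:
P(U, R) = 5 + U
d = -3 (d = 1 - 4 = -3)
J(k) = 1/(5 + 2*k) (J(k) = 1/(k + (5 + k)) = 1/(5 + 2*k))
J(d)² = (1/(5 + 2*(-3)))² = (1/(5 - 6))² = (1/(-1))² = (-1)² = 1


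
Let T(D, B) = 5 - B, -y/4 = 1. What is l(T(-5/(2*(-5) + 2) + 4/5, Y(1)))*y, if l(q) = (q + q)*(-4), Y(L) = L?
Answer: 128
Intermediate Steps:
y = -4 (y = -4*1 = -4)
l(q) = -8*q (l(q) = (2*q)*(-4) = -8*q)
l(T(-5/(2*(-5) + 2) + 4/5, Y(1)))*y = -8*(5 - 1*1)*(-4) = -8*(5 - 1)*(-4) = -8*4*(-4) = -32*(-4) = 128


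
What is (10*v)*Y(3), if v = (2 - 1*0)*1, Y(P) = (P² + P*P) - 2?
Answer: 320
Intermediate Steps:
Y(P) = -2 + 2*P² (Y(P) = (P² + P²) - 2 = 2*P² - 2 = -2 + 2*P²)
v = 2 (v = (2 + 0)*1 = 2*1 = 2)
(10*v)*Y(3) = (10*2)*(-2 + 2*3²) = 20*(-2 + 2*9) = 20*(-2 + 18) = 20*16 = 320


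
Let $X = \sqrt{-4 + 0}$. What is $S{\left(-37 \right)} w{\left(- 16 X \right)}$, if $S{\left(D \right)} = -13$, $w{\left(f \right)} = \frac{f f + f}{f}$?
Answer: $-13 + 416 i \approx -13.0 + 416.0 i$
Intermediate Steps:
$X = 2 i$ ($X = \sqrt{-4} = 2 i \approx 2.0 i$)
$w{\left(f \right)} = \frac{f + f^{2}}{f}$ ($w{\left(f \right)} = \frac{f^{2} + f}{f} = \frac{f + f^{2}}{f}$)
$S{\left(-37 \right)} w{\left(- 16 X \right)} = - 13 \left(1 - 16 \cdot 2 i\right) = - 13 \left(1 - 32 i\right) = -13 + 416 i$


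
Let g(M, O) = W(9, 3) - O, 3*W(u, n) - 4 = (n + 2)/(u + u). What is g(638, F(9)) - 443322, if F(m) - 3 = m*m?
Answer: -23943847/54 ≈ -4.4340e+5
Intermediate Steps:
F(m) = 3 + m² (F(m) = 3 + m*m = 3 + m²)
W(u, n) = 4/3 + (2 + n)/(6*u) (W(u, n) = 4/3 + ((n + 2)/(u + u))/3 = 4/3 + ((2 + n)/((2*u)))/3 = 4/3 + ((2 + n)*(1/(2*u)))/3 = 4/3 + ((2 + n)/(2*u))/3 = 4/3 + (2 + n)/(6*u))
g(M, O) = 77/54 - O (g(M, O) = (⅙)*(2 + 3 + 8*9)/9 - O = (⅙)*(⅑)*(2 + 3 + 72) - O = (⅙)*(⅑)*77 - O = 77/54 - O)
g(638, F(9)) - 443322 = (77/54 - (3 + 9²)) - 443322 = (77/54 - (3 + 81)) - 443322 = (77/54 - 1*84) - 443322 = (77/54 - 84) - 443322 = -4459/54 - 443322 = -23943847/54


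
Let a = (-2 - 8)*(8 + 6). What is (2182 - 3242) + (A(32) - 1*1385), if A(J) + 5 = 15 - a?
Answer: -2295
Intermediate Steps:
a = -140 (a = -10*14 = -140)
A(J) = 150 (A(J) = -5 + (15 - 1*(-140)) = -5 + (15 + 140) = -5 + 155 = 150)
(2182 - 3242) + (A(32) - 1*1385) = (2182 - 3242) + (150 - 1*1385) = -1060 + (150 - 1385) = -1060 - 1235 = -2295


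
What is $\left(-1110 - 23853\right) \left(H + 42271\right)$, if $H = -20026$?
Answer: $-555301935$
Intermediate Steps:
$\left(-1110 - 23853\right) \left(H + 42271\right) = \left(-1110 - 23853\right) \left(-20026 + 42271\right) = \left(-24963\right) 22245 = -555301935$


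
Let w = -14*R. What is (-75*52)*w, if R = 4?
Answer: 218400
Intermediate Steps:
w = -56 (w = -14*4 = -56)
(-75*52)*w = -75*52*(-56) = -3900*(-56) = 218400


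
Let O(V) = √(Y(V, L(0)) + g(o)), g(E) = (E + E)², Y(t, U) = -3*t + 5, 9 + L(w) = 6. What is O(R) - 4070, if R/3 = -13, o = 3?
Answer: -4070 + √158 ≈ -4057.4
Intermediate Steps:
L(w) = -3 (L(w) = -9 + 6 = -3)
Y(t, U) = 5 - 3*t
R = -39 (R = 3*(-13) = -39)
g(E) = 4*E² (g(E) = (2*E)² = 4*E²)
O(V) = √(41 - 3*V) (O(V) = √((5 - 3*V) + 4*3²) = √((5 - 3*V) + 4*9) = √((5 - 3*V) + 36) = √(41 - 3*V))
O(R) - 4070 = √(41 - 3*(-39)) - 4070 = √(41 + 117) - 4070 = √158 - 4070 = -4070 + √158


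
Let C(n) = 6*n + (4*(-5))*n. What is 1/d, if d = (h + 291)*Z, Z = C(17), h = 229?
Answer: -1/123760 ≈ -8.0802e-6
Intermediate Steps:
C(n) = -14*n (C(n) = 6*n - 20*n = -14*n)
Z = -238 (Z = -14*17 = -238)
d = -123760 (d = (229 + 291)*(-238) = 520*(-238) = -123760)
1/d = 1/(-123760) = -1/123760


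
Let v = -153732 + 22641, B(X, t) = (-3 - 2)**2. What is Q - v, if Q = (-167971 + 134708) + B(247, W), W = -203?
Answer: 97853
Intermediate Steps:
B(X, t) = 25 (B(X, t) = (-5)**2 = 25)
v = -131091
Q = -33238 (Q = (-167971 + 134708) + 25 = -33263 + 25 = -33238)
Q - v = -33238 - 1*(-131091) = -33238 + 131091 = 97853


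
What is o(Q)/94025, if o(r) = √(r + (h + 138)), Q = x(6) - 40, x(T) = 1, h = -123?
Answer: 2*I*√6/94025 ≈ 5.2103e-5*I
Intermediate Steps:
Q = -39 (Q = 1 - 40 = -39)
o(r) = √(15 + r) (o(r) = √(r + (-123 + 138)) = √(r + 15) = √(15 + r))
o(Q)/94025 = √(15 - 39)/94025 = √(-24)*(1/94025) = (2*I*√6)*(1/94025) = 2*I*√6/94025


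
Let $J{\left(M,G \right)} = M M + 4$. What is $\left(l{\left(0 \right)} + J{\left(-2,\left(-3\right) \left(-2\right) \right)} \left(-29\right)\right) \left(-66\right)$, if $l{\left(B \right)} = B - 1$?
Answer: $15378$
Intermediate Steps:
$l{\left(B \right)} = -1 + B$
$J{\left(M,G \right)} = 4 + M^{2}$ ($J{\left(M,G \right)} = M^{2} + 4 = 4 + M^{2}$)
$\left(l{\left(0 \right)} + J{\left(-2,\left(-3\right) \left(-2\right) \right)} \left(-29\right)\right) \left(-66\right) = \left(\left(-1 + 0\right) + \left(4 + \left(-2\right)^{2}\right) \left(-29\right)\right) \left(-66\right) = \left(-1 + \left(4 + 4\right) \left(-29\right)\right) \left(-66\right) = \left(-1 + 8 \left(-29\right)\right) \left(-66\right) = \left(-1 - 232\right) \left(-66\right) = \left(-233\right) \left(-66\right) = 15378$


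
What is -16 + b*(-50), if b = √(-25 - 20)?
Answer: -16 - 150*I*√5 ≈ -16.0 - 335.41*I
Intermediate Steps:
b = 3*I*√5 (b = √(-45) = 3*I*√5 ≈ 6.7082*I)
-16 + b*(-50) = -16 + (3*I*√5)*(-50) = -16 - 150*I*√5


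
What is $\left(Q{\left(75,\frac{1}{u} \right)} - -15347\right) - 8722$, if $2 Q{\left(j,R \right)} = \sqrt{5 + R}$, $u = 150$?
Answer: $6625 + \frac{\sqrt{4506}}{60} \approx 6626.1$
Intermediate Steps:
$Q{\left(j,R \right)} = \frac{\sqrt{5 + R}}{2}$
$\left(Q{\left(75,\frac{1}{u} \right)} - -15347\right) - 8722 = \left(\frac{\sqrt{5 + \frac{1}{150}}}{2} - -15347\right) - 8722 = \left(\frac{\sqrt{5 + \frac{1}{150}}}{2} + 15347\right) - 8722 = \left(\frac{\sqrt{\frac{751}{150}}}{2} + 15347\right) - 8722 = \left(\frac{\frac{1}{30} \sqrt{4506}}{2} + 15347\right) - 8722 = \left(\frac{\sqrt{4506}}{60} + 15347\right) - 8722 = \left(15347 + \frac{\sqrt{4506}}{60}\right) - 8722 = 6625 + \frac{\sqrt{4506}}{60}$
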